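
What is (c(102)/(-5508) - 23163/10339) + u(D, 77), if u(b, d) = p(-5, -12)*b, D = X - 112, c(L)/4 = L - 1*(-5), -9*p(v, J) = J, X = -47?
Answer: -435886280/2033829 ≈ -214.32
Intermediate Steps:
p(v, J) = -J/9
c(L) = 20 + 4*L (c(L) = 4*(L - 1*(-5)) = 4*(L + 5) = 4*(5 + L) = 20 + 4*L)
D = -159 (D = -47 - 112 = -159)
u(b, d) = 4*b/3 (u(b, d) = (-1/9*(-12))*b = 4*b/3)
(c(102)/(-5508) - 23163/10339) + u(D, 77) = ((20 + 4*102)/(-5508) - 23163/10339) + (4/3)*(-159) = ((20 + 408)*(-1/5508) - 23163*1/10339) - 212 = (428*(-1/5508) - 3309/1477) - 212 = (-107/1377 - 3309/1477) - 212 = -4714532/2033829 - 212 = -435886280/2033829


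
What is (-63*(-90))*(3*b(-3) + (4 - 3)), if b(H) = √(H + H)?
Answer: 5670 + 17010*I*√6 ≈ 5670.0 + 41666.0*I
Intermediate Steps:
b(H) = √2*√H (b(H) = √(2*H) = √2*√H)
(-63*(-90))*(3*b(-3) + (4 - 3)) = (-63*(-90))*(3*(√2*√(-3)) + (4 - 3)) = 5670*(3*(√2*(I*√3)) + 1) = 5670*(3*(I*√6) + 1) = 5670*(3*I*√6 + 1) = 5670*(1 + 3*I*√6) = 5670 + 17010*I*√6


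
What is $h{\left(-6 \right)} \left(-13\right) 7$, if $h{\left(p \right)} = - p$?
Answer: $-546$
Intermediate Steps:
$h{\left(-6 \right)} \left(-13\right) 7 = \left(-1\right) \left(-6\right) \left(-13\right) 7 = 6 \left(-13\right) 7 = \left(-78\right) 7 = -546$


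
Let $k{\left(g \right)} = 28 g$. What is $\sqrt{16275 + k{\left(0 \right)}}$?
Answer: $5 \sqrt{651} \approx 127.57$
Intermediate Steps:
$\sqrt{16275 + k{\left(0 \right)}} = \sqrt{16275 + 28 \cdot 0} = \sqrt{16275 + 0} = \sqrt{16275} = 5 \sqrt{651}$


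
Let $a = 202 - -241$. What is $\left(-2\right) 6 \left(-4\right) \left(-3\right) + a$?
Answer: $299$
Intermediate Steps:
$a = 443$ ($a = 202 + 241 = 443$)
$\left(-2\right) 6 \left(-4\right) \left(-3\right) + a = \left(-2\right) 6 \left(-4\right) \left(-3\right) + 443 = \left(-12\right) \left(-4\right) \left(-3\right) + 443 = 48 \left(-3\right) + 443 = -144 + 443 = 299$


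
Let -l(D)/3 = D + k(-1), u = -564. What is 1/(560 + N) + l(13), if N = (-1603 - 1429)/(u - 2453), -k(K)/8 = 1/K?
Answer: -106627759/1692552 ≈ -62.998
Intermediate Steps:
k(K) = -8/K
N = 3032/3017 (N = (-1603 - 1429)/(-564 - 2453) = -3032/(-3017) = -3032*(-1/3017) = 3032/3017 ≈ 1.0050)
l(D) = -24 - 3*D (l(D) = -3*(D - 8/(-1)) = -3*(D - 8*(-1)) = -3*(D + 8) = -3*(8 + D) = -24 - 3*D)
1/(560 + N) + l(13) = 1/(560 + 3032/3017) + (-24 - 3*13) = 1/(1692552/3017) + (-24 - 39) = 3017/1692552 - 63 = -106627759/1692552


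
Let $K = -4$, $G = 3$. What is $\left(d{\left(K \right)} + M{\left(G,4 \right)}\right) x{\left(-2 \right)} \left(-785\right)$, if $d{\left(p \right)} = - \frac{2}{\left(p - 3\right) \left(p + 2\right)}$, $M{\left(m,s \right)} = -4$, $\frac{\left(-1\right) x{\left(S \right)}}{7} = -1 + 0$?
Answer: $22765$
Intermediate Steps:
$x{\left(S \right)} = 7$ ($x{\left(S \right)} = - 7 \left(-1 + 0\right) = \left(-7\right) \left(-1\right) = 7$)
$d{\left(p \right)} = - \frac{2}{\left(-3 + p\right) \left(2 + p\right)}$
$\left(d{\left(K \right)} + M{\left(G,4 \right)}\right) x{\left(-2 \right)} \left(-785\right) = \left(\frac{2}{6 - 4 - \left(-4\right)^{2}} - 4\right) 7 \left(-785\right) = \left(\frac{2}{6 - 4 - 16} - 4\right) 7 \left(-785\right) = \left(\frac{2}{-14} - 4\right) 7 \left(-785\right) = \left(2 \left(- \frac{1}{14}\right) - 4\right) 7 \left(-785\right) = \left(- \frac{1}{7} - 4\right) 7 \left(-785\right) = \left(- \frac{29}{7}\right) 7 \left(-785\right) = \left(-29\right) \left(-785\right) = 22765$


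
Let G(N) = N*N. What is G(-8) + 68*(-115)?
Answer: -7756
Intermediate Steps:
G(N) = N²
G(-8) + 68*(-115) = (-8)² + 68*(-115) = 64 - 7820 = -7756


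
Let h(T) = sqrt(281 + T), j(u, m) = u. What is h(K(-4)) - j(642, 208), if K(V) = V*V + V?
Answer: -642 + sqrt(293) ≈ -624.88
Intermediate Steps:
K(V) = V + V**2 (K(V) = V**2 + V = V + V**2)
h(K(-4)) - j(642, 208) = sqrt(281 - 4*(1 - 4)) - 1*642 = sqrt(281 - 4*(-3)) - 642 = sqrt(281 + 12) - 642 = sqrt(293) - 642 = -642 + sqrt(293)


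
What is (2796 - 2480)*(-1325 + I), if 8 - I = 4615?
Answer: -1874512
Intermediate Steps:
I = -4607 (I = 8 - 1*4615 = 8 - 4615 = -4607)
(2796 - 2480)*(-1325 + I) = (2796 - 2480)*(-1325 - 4607) = 316*(-5932) = -1874512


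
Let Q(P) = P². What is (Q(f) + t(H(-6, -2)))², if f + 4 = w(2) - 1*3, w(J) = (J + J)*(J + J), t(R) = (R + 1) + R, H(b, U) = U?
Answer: 6084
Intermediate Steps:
t(R) = 1 + 2*R (t(R) = (1 + R) + R = 1 + 2*R)
w(J) = 4*J² (w(J) = (2*J)*(2*J) = 4*J²)
f = 9 (f = -4 + (4*2² - 1*3) = -4 + (4*4 - 3) = -4 + (16 - 3) = -4 + 13 = 9)
(Q(f) + t(H(-6, -2)))² = (9² + (1 + 2*(-2)))² = (81 + (1 - 4))² = (81 - 3)² = 78² = 6084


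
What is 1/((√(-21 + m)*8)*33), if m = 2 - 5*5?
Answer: -I*√11/5808 ≈ -0.00057104*I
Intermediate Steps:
m = -23 (m = 2 - 25 = -23)
1/((√(-21 + m)*8)*33) = 1/((√(-21 - 23)*8)*33) = 1/((√(-44)*8)*33) = 1/(((2*I*√11)*8)*33) = 1/((16*I*√11)*33) = 1/(528*I*√11) = -I*√11/5808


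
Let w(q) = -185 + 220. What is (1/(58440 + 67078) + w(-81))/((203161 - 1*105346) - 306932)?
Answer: -4393131/26247947606 ≈ -0.00016737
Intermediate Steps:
w(q) = 35
(1/(58440 + 67078) + w(-81))/((203161 - 1*105346) - 306932) = (1/(58440 + 67078) + 35)/((203161 - 1*105346) - 306932) = (1/125518 + 35)/((203161 - 105346) - 306932) = (1/125518 + 35)/(97815 - 306932) = (4393131/125518)/(-209117) = (4393131/125518)*(-1/209117) = -4393131/26247947606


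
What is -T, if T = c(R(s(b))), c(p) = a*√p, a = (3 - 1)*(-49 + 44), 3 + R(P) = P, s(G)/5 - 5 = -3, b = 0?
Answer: 10*√7 ≈ 26.458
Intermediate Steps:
s(G) = 10 (s(G) = 25 + 5*(-3) = 25 - 15 = 10)
R(P) = -3 + P
a = -10 (a = 2*(-5) = -10)
c(p) = -10*√p
T = -10*√7 (T = -10*√(-3 + 10) = -10*√7 ≈ -26.458)
-T = -(-10)*√7 = 10*√7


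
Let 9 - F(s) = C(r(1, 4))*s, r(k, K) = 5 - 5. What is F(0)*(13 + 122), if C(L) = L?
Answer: 1215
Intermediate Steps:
r(k, K) = 0
F(s) = 9 (F(s) = 9 - 0*s = 9 - 1*0 = 9 + 0 = 9)
F(0)*(13 + 122) = 9*(13 + 122) = 9*135 = 1215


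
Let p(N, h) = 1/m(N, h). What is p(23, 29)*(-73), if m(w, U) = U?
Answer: -73/29 ≈ -2.5172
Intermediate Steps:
p(N, h) = 1/h
p(23, 29)*(-73) = -73/29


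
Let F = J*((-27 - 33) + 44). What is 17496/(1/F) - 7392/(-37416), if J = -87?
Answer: 37968559796/1559 ≈ 2.4354e+7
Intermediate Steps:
F = 1392 (F = -87*((-27 - 33) + 44) = -87*(-60 + 44) = -87*(-16) = 1392)
17496/(1/F) - 7392/(-37416) = 17496/(1/1392) - 7392/(-37416) = 17496/(1/1392) - 7392*(-1/37416) = 17496*1392 + 308/1559 = 24354432 + 308/1559 = 37968559796/1559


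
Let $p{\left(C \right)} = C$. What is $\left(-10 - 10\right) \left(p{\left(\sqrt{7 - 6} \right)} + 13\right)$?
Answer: $-280$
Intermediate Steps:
$\left(-10 - 10\right) \left(p{\left(\sqrt{7 - 6} \right)} + 13\right) = \left(-10 - 10\right) \left(\sqrt{7 - 6} + 13\right) = - 20 \left(\sqrt{1} + 13\right) = - 20 \left(1 + 13\right) = \left(-20\right) 14 = -280$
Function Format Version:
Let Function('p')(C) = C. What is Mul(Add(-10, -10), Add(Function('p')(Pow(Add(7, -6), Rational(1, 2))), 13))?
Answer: -280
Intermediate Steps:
Mul(Add(-10, -10), Add(Function('p')(Pow(Add(7, -6), Rational(1, 2))), 13)) = Mul(Add(-10, -10), Add(Pow(Add(7, -6), Rational(1, 2)), 13)) = Mul(-20, Add(Pow(1, Rational(1, 2)), 13)) = Mul(-20, Add(1, 13)) = Mul(-20, 14) = -280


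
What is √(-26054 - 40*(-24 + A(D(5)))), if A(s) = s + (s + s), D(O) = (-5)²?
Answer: I*√28094 ≈ 167.61*I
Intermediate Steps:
D(O) = 25
A(s) = 3*s (A(s) = s + 2*s = 3*s)
√(-26054 - 40*(-24 + A(D(5)))) = √(-26054 - 40*(-24 + 3*25)) = √(-26054 - 40*(-24 + 75)) = √(-26054 - 40*51) = √(-26054 - 2040) = √(-28094) = I*√28094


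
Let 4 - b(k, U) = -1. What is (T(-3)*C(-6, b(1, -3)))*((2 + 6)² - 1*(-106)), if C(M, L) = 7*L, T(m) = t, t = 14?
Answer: 83300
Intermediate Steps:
b(k, U) = 5 (b(k, U) = 4 - 1*(-1) = 4 + 1 = 5)
T(m) = 14
(T(-3)*C(-6, b(1, -3)))*((2 + 6)² - 1*(-106)) = (14*(7*5))*((2 + 6)² - 1*(-106)) = (14*35)*(8² + 106) = 490*(64 + 106) = 490*170 = 83300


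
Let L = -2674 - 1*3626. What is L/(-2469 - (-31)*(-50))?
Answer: 6300/4019 ≈ 1.5676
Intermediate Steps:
L = -6300 (L = -2674 - 3626 = -6300)
L/(-2469 - (-31)*(-50)) = -6300/(-2469 - (-31)*(-50)) = -6300/(-2469 - 1*1550) = -6300/(-2469 - 1550) = -6300/(-4019) = -6300*(-1/4019) = 6300/4019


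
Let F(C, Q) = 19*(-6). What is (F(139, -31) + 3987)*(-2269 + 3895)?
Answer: 6297498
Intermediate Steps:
F(C, Q) = -114
(F(139, -31) + 3987)*(-2269 + 3895) = (-114 + 3987)*(-2269 + 3895) = 3873*1626 = 6297498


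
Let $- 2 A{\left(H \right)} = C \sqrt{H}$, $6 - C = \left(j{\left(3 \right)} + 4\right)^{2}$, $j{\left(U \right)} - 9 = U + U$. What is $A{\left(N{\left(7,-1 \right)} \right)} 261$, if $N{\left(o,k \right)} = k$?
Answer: $\frac{92655 i}{2} \approx 46328.0 i$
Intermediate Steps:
$j{\left(U \right)} = 9 + 2 U$ ($j{\left(U \right)} = 9 + \left(U + U\right) = 9 + 2 U$)
$C = -355$ ($C = 6 - \left(\left(9 + 2 \cdot 3\right) + 4\right)^{2} = 6 - \left(\left(9 + 6\right) + 4\right)^{2} = 6 - \left(15 + 4\right)^{2} = 6 - 19^{2} = 6 - 361 = -355$)
$A{\left(H \right)} = \frac{355 \sqrt{H}}{2}$ ($A{\left(H \right)} = - \frac{\left(-355\right) \sqrt{H}}{2} = \frac{355 \sqrt{H}}{2}$)
$A{\left(N{\left(7,-1 \right)} \right)} 261 = \frac{355 \sqrt{-1}}{2} \cdot 261 = \frac{355 i}{2} \cdot 261 = \frac{92655 i}{2}$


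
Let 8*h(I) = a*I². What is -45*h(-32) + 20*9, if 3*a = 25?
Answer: -47820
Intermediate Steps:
a = 25/3 (a = (⅓)*25 = 25/3 ≈ 8.3333)
h(I) = 25*I²/24 (h(I) = (25*I²/3)/8 = 25*I²/24)
-45*h(-32) + 20*9 = -375*(-32)²/8 + 20*9 = -375*1024/8 + 180 = -45*3200/3 + 180 = -48000 + 180 = -47820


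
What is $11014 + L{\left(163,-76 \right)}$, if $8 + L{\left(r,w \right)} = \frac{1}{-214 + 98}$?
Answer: $\frac{1276695}{116} \approx 11006.0$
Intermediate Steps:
$L{\left(r,w \right)} = - \frac{929}{116}$ ($L{\left(r,w \right)} = -8 + \frac{1}{-214 + 98} = -8 + \frac{1}{-116} = -8 - \frac{1}{116} = - \frac{929}{116}$)
$11014 + L{\left(163,-76 \right)} = 11014 - \frac{929}{116} = \frac{1276695}{116}$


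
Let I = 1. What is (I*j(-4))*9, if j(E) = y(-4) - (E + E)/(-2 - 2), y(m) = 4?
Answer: 18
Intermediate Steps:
j(E) = 4 + E/2 (j(E) = 4 - (E + E)/(-2 - 2) = 4 - 2*E/(-4) = 4 - 2*E*(-1)/4 = 4 - (-1)*E/2 = 4 + E/2)
(I*j(-4))*9 = (1*(4 + (½)*(-4)))*9 = (1*(4 - 2))*9 = (1*2)*9 = 2*9 = 18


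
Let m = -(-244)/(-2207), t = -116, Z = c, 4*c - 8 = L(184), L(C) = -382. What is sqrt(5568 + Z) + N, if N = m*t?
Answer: 28304/2207 + sqrt(21898)/2 ≈ 86.814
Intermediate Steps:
c = -187/2 (c = 2 + (1/4)*(-382) = 2 - 191/2 = -187/2 ≈ -93.500)
Z = -187/2 ≈ -93.500
m = -244/2207 (m = -(-244)*(-1)/2207 = -1*244/2207 = -244/2207 ≈ -0.11056)
N = 28304/2207 (N = -244/2207*(-116) = 28304/2207 ≈ 12.825)
sqrt(5568 + Z) + N = sqrt(5568 - 187/2) + 28304/2207 = sqrt(10949/2) + 28304/2207 = sqrt(21898)/2 + 28304/2207 = 28304/2207 + sqrt(21898)/2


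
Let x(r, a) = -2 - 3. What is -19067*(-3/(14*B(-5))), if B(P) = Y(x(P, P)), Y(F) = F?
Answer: -57201/70 ≈ -817.16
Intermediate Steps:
x(r, a) = -5
B(P) = -5
-19067*(-3/(14*B(-5))) = -19067/(-5/18*(-84)) = -19067/(-5*1/18*(-84)) = -19067/((-5/18*(-84))) = -19067/70/3 = -19067*3/70 = -57201/70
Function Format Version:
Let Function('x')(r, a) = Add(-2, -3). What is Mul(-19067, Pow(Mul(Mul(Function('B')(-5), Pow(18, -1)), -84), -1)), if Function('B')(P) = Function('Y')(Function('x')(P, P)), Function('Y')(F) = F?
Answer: Rational(-57201, 70) ≈ -817.16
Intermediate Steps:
Function('x')(r, a) = -5
Function('B')(P) = -5
Mul(-19067, Pow(Mul(Mul(Function('B')(-5), Pow(18, -1)), -84), -1)) = Mul(-19067, Pow(Mul(Mul(-5, Pow(18, -1)), -84), -1)) = Mul(-19067, Pow(Mul(Mul(-5, Rational(1, 18)), -84), -1)) = Mul(-19067, Pow(Mul(Rational(-5, 18), -84), -1)) = Mul(-19067, Pow(Rational(70, 3), -1)) = Mul(-19067, Rational(3, 70)) = Rational(-57201, 70)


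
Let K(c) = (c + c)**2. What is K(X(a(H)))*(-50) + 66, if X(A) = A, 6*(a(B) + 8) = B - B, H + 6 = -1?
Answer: -12734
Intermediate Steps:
H = -7 (H = -6 - 1 = -7)
a(B) = -8 (a(B) = -8 + (B - B)/6 = -8 + (1/6)*0 = -8 + 0 = -8)
K(c) = 4*c**2 (K(c) = (2*c)**2 = 4*c**2)
K(X(a(H)))*(-50) + 66 = (4*(-8)**2)*(-50) + 66 = (4*64)*(-50) + 66 = 256*(-50) + 66 = -12800 + 66 = -12734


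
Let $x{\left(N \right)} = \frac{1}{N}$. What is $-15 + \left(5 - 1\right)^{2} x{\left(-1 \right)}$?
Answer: $-31$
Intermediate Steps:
$-15 + \left(5 - 1\right)^{2} x{\left(-1 \right)} = -15 + \frac{\left(5 - 1\right)^{2}}{-1} = -15 + 4^{2} \left(-1\right) = -15 + 16 \left(-1\right) = -15 - 16 = -31$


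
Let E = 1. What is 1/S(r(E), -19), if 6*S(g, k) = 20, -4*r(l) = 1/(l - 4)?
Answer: 3/10 ≈ 0.30000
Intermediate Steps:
r(l) = -1/(4*(-4 + l)) (r(l) = -1/(4*(l - 4)) = -1/(4*(-4 + l)))
S(g, k) = 10/3 (S(g, k) = (⅙)*20 = 10/3)
1/S(r(E), -19) = 1/(10/3) = 3/10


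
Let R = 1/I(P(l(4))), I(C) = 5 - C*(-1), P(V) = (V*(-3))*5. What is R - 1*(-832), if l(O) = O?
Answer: 45759/55 ≈ 831.98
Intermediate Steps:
P(V) = -15*V (P(V) = -3*V*5 = -15*V)
I(C) = 5 + C
R = -1/55 (R = 1/(5 - 15*4) = 1/(5 - 60) = 1/(-55) = -1/55 ≈ -0.018182)
R - 1*(-832) = -1/55 - 1*(-832) = -1/55 + 832 = 45759/55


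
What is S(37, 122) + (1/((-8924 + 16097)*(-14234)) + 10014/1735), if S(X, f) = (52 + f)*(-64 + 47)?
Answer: -522970512461647/177144336270 ≈ -2952.2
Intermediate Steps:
S(X, f) = -884 - 17*f (S(X, f) = (52 + f)*(-17) = -884 - 17*f)
S(37, 122) + (1/((-8924 + 16097)*(-14234)) + 10014/1735) = (-884 - 17*122) + (1/((-8924 + 16097)*(-14234)) + 10014/1735) = (-884 - 2074) + (-1/14234/7173 + 10014*(1/1735)) = -2958 + ((1/7173)*(-1/14234) + 10014/1735) = -2958 + (-1/102100482 + 10014/1735) = -2958 + 1022434225013/177144336270 = -522970512461647/177144336270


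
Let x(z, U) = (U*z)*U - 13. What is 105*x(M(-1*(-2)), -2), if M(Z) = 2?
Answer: -525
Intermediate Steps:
x(z, U) = -13 + z*U² (x(z, U) = z*U² - 13 = -13 + z*U²)
105*x(M(-1*(-2)), -2) = 105*(-13 + 2*(-2)²) = 105*(-13 + 2*4) = 105*(-13 + 8) = 105*(-5) = -525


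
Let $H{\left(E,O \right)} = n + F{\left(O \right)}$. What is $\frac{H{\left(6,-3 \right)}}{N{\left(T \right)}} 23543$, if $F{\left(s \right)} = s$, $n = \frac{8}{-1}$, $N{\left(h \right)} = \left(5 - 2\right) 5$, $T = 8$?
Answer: $- \frac{258973}{15} \approx -17265.0$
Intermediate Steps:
$N{\left(h \right)} = 15$ ($N{\left(h \right)} = 3 \cdot 5 = 15$)
$n = -8$ ($n = 8 \left(-1\right) = -8$)
$H{\left(E,O \right)} = -8 + O$
$\frac{H{\left(6,-3 \right)}}{N{\left(T \right)}} 23543 = \frac{-8 - 3}{15} \cdot 23543 = \left(-11\right) \frac{1}{15} \cdot 23543 = \left(- \frac{11}{15}\right) 23543 = - \frac{258973}{15}$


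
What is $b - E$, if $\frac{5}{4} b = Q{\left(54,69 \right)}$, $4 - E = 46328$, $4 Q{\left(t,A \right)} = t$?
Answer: $\frac{231674}{5} \approx 46335.0$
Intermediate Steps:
$Q{\left(t,A \right)} = \frac{t}{4}$
$E = -46324$ ($E = 4 - 46328 = -46324$)
$b = \frac{54}{5}$ ($b = \frac{4 \cdot \frac{1}{4} \cdot 54}{5} = \frac{4}{5} \cdot \frac{27}{2} = \frac{54}{5} \approx 10.8$)
$b - E = \frac{54}{5} - -46324 = \frac{54}{5} + 46324 = \frac{231674}{5}$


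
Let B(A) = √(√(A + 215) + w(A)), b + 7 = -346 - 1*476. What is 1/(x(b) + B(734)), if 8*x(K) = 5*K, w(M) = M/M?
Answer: -1/(4145/8 - √(1 + √949)) ≈ -0.0019513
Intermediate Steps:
b = -829 (b = -7 + (-346 - 1*476) = -7 + (-346 - 476) = -7 - 822 = -829)
w(M) = 1
x(K) = 5*K/8 (x(K) = (5*K)/8 = 5*K/8)
B(A) = √(1 + √(215 + A)) (B(A) = √(√(A + 215) + 1) = √(√(215 + A) + 1) = √(1 + √(215 + A)))
1/(x(b) + B(734)) = 1/((5/8)*(-829) + √(1 + √(215 + 734))) = 1/(-4145/8 + √(1 + √949))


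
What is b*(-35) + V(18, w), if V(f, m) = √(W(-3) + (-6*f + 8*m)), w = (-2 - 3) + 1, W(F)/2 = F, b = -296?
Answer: 10360 + I*√146 ≈ 10360.0 + 12.083*I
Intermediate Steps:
W(F) = 2*F
w = -4 (w = -5 + 1 = -4)
V(f, m) = √(-6 - 6*f + 8*m) (V(f, m) = √(2*(-3) + (-6*f + 8*m)) = √(-6 + (-6*f + 8*m)) = √(-6 - 6*f + 8*m))
b*(-35) + V(18, w) = -296*(-35) + √(-6 - 6*18 + 8*(-4)) = 10360 + √(-6 - 108 - 32) = 10360 + √(-146) = 10360 + I*√146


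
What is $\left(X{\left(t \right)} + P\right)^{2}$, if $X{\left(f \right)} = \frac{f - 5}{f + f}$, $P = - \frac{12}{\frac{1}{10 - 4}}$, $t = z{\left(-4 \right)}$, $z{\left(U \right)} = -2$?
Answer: $\frac{78961}{16} \approx 4935.1$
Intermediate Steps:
$t = -2$
$P = -72$ ($P = - \frac{12}{\frac{1}{6}} = - 12 \frac{1}{\frac{1}{6}} = \left(-12\right) 6 = -72$)
$X{\left(f \right)} = \frac{-5 + f}{2 f}$
$\left(X{\left(t \right)} + P\right)^{2} = \left(\frac{-5 - 2}{2 \left(-2\right)} - 72\right)^{2} = \left(\frac{1}{2} \left(- \frac{1}{2}\right) \left(-7\right) - 72\right)^{2} = \left(\frac{7}{4} - 72\right)^{2} = \left(- \frac{281}{4}\right)^{2} = \frac{78961}{16}$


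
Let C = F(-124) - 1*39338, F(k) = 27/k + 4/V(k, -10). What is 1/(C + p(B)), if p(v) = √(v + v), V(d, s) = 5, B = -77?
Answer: -15121303380/594833087059201 - 384400*I*√154/594833087059201 ≈ -2.5421e-5 - 8.0195e-9*I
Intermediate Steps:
F(k) = ⅘ + 27/k (F(k) = 27/k + 4/5 = 27/k + 4*(⅕) = 27/k + ⅘ = ⅘ + 27/k)
p(v) = √2*√v (p(v) = √(2*v) = √2*√v)
C = -24389199/620 (C = (⅘ + 27/(-124)) - 1*39338 = (⅘ + 27*(-1/124)) - 39338 = (⅘ - 27/124) - 39338 = 361/620 - 39338 = -24389199/620 ≈ -39337.)
1/(C + p(B)) = 1/(-24389199/620 + √2*√(-77)) = 1/(-24389199/620 + √2*(I*√77)) = 1/(-24389199/620 + I*√154)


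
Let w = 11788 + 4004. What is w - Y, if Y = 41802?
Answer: -26010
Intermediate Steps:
w = 15792
w - Y = 15792 - 1*41802 = 15792 - 41802 = -26010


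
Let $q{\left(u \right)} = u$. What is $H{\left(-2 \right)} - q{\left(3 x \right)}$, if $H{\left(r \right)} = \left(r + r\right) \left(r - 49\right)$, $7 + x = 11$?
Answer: $192$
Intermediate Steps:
$x = 4$ ($x = -7 + 11 = 4$)
$H{\left(r \right)} = 2 r \left(-49 + r\right)$
$H{\left(-2 \right)} - q{\left(3 x \right)} = 2 \left(-2\right) \left(-49 - 2\right) - 3 \cdot 4 = 2 \left(-2\right) \left(-51\right) - 12 = 204 - 12 = 192$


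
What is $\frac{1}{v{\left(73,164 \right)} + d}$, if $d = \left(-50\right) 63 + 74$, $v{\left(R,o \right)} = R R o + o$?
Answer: $\frac{1}{871044} \approx 1.148 \cdot 10^{-6}$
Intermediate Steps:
$v{\left(R,o \right)} = o + o R^{2}$ ($v{\left(R,o \right)} = R^{2} o + o = o R^{2} + o = o + o R^{2}$)
$d = -3076$ ($d = -3150 + 74 = -3076$)
$\frac{1}{v{\left(73,164 \right)} + d} = \frac{1}{164 \left(1 + 73^{2}\right) - 3076} = \frac{1}{164 \left(1 + 5329\right) - 3076} = \frac{1}{164 \cdot 5330 - 3076} = \frac{1}{874120 - 3076} = \frac{1}{871044}$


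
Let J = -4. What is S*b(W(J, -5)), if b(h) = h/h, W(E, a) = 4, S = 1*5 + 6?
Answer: 11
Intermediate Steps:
S = 11 (S = 5 + 6 = 11)
b(h) = 1
S*b(W(J, -5)) = 11*1 = 11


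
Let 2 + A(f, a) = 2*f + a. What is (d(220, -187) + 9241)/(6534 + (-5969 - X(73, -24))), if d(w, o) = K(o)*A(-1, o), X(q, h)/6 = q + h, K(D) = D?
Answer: 44958/271 ≈ 165.90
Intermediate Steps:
X(q, h) = 6*h + 6*q (X(q, h) = 6*(q + h) = 6*(h + q) = 6*h + 6*q)
A(f, a) = -2 + a + 2*f (A(f, a) = -2 + (2*f + a) = -2 + (a + 2*f) = -2 + a + 2*f)
d(w, o) = o*(-4 + o) (d(w, o) = o*(-2 + o + 2*(-1)) = o*(-2 + o - 2) = o*(-4 + o))
(d(220, -187) + 9241)/(6534 + (-5969 - X(73, -24))) = (-187*(-4 - 187) + 9241)/(6534 + (-5969 - (6*(-24) + 6*73))) = (-187*(-191) + 9241)/(6534 + (-5969 - (-144 + 438))) = (35717 + 9241)/(6534 + (-5969 - 1*294)) = 44958/(6534 + (-5969 - 294)) = 44958/(6534 - 6263) = 44958/271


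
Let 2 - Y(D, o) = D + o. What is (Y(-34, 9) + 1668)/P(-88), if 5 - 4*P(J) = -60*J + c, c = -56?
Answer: -6780/5219 ≈ -1.2991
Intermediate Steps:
Y(D, o) = 2 - D - o (Y(D, o) = 2 - (D + o) = 2 + (-D - o) = 2 - D - o)
P(J) = 61/4 + 15*J (P(J) = 5/4 - (-60*J - 56)/4 = 5/4 - (-56 - 60*J)/4 = 5/4 + (14 + 15*J) = 61/4 + 15*J)
(Y(-34, 9) + 1668)/P(-88) = ((2 - 1*(-34) - 1*9) + 1668)/(61/4 + 15*(-88)) = ((2 + 34 - 9) + 1668)/(61/4 - 1320) = (27 + 1668)/(-5219/4) = 1695*(-4/5219) = -6780/5219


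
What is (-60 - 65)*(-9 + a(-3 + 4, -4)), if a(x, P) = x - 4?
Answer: 1500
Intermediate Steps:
a(x, P) = -4 + x
(-60 - 65)*(-9 + a(-3 + 4, -4)) = (-60 - 65)*(-9 + (-4 + (-3 + 4))) = -125*(-9 + (-4 + 1)) = -125*(-9 - 3) = -125*(-12) = 1500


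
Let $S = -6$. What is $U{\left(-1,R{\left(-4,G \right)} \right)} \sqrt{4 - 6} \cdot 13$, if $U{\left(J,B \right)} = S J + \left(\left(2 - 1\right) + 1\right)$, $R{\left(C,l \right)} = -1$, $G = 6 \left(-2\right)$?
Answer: $104 i \sqrt{2} \approx 147.08 i$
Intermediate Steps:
$G = -12$
$U{\left(J,B \right)} = 2 - 6 J$ ($U{\left(J,B \right)} = - 6 J + \left(\left(2 - 1\right) + 1\right) = - 6 J + \left(1 + 1\right) = - 6 J + 2 = 2 - 6 J$)
$U{\left(-1,R{\left(-4,G \right)} \right)} \sqrt{4 - 6} \cdot 13 = \left(2 - -6\right) \sqrt{4 - 6} \cdot 13 = \left(2 + 6\right) \sqrt{-2} \cdot 13 = 8 i \sqrt{2} \cdot 13 = 104 i \sqrt{2}$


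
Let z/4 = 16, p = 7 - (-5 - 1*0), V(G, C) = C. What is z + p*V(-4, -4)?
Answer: 16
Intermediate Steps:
p = 12 (p = 7 - (-5 + 0) = 7 - 1*(-5) = 7 + 5 = 12)
z = 64 (z = 4*16 = 64)
z + p*V(-4, -4) = 64 + 12*(-4) = 64 - 48 = 16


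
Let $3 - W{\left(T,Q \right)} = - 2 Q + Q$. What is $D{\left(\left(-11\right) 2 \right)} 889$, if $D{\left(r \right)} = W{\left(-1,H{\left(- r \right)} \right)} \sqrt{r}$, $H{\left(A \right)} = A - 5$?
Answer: $17780 i \sqrt{22} \approx 83396.0 i$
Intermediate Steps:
$H{\left(A \right)} = -5 + A$
$W{\left(T,Q \right)} = 3 + Q$ ($W{\left(T,Q \right)} = 3 - \left(- 2 Q + Q\right) = 3 - - Q = 3 + Q$)
$D{\left(r \right)} = \sqrt{r} \left(-2 - r\right)$ ($D{\left(r \right)} = \left(3 - \left(5 + r\right)\right) \sqrt{r} = \left(-2 - r\right) \sqrt{r} = \sqrt{r} \left(-2 - r\right)$)
$D{\left(\left(-11\right) 2 \right)} 889 = \sqrt{\left(-11\right) 2} \left(-2 - \left(-11\right) 2\right) 889 = \sqrt{-22} \left(-2 - -22\right) 889 = i \sqrt{22} \left(-2 + 22\right) 889 = i \sqrt{22} \cdot 20 \cdot 889 = 20 i \sqrt{22} \cdot 889 = 17780 i \sqrt{22}$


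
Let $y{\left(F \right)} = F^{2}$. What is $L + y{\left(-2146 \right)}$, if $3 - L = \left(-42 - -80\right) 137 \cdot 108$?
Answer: $4043071$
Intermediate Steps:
$L = -562245$ ($L = 3 - \left(-42 - -80\right) 137 \cdot 108 = 3 - \left(-42 + 80\right) 137 \cdot 108 = 3 - 38 \cdot 137 \cdot 108 = 3 - 5206 \cdot 108 = 3 - 562248 = -562245$)
$L + y{\left(-2146 \right)} = -562245 + \left(-2146\right)^{2} = -562245 + 4605316 = 4043071$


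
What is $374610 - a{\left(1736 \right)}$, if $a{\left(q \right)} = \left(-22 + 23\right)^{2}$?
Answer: $374609$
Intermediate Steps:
$a{\left(q \right)} = 1$ ($a{\left(q \right)} = 1^{2} = 1$)
$374610 - a{\left(1736 \right)} = 374610 - 1 = 374609$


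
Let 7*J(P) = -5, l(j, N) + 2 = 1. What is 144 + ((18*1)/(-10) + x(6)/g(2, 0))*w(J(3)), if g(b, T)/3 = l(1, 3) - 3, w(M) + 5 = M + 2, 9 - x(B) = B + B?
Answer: 10483/70 ≈ 149.76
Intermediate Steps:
l(j, N) = -1 (l(j, N) = -2 + 1 = -1)
J(P) = -5/7 (J(P) = (⅐)*(-5) = -5/7)
x(B) = 9 - 2*B (x(B) = 9 - (B + B) = 9 - 2*B)
w(M) = -3 + M (w(M) = -5 + (M + 2) = -5 + (2 + M) = -3 + M)
g(b, T) = -12 (g(b, T) = 3*(-1 - 3) = 3*(-4) = -12)
144 + ((18*1)/(-10) + x(6)/g(2, 0))*w(J(3)) = 144 + ((18*1)/(-10) + (9 - 2*6)/(-12))*(-3 - 5/7) = 144 + (18*(-⅒) + (9 - 12)*(-1/12))*(-26/7) = 144 + (-9/5 - 3*(-1/12))*(-26/7) = 144 + (-9/5 + ¼)*(-26/7) = 144 - 31/20*(-26/7) = 144 + 403/70 = 10483/70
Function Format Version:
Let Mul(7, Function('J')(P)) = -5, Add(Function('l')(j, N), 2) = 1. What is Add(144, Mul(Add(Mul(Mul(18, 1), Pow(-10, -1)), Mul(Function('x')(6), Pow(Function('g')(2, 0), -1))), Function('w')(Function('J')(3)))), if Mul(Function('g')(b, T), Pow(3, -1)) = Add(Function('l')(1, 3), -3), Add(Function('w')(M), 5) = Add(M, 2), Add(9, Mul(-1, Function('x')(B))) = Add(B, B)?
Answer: Rational(10483, 70) ≈ 149.76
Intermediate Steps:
Function('l')(j, N) = -1 (Function('l')(j, N) = Add(-2, 1) = -1)
Function('J')(P) = Rational(-5, 7) (Function('J')(P) = Mul(Rational(1, 7), -5) = Rational(-5, 7))
Function('x')(B) = Add(9, Mul(-2, B)) (Function('x')(B) = Add(9, Mul(-1, Add(B, B))) = Add(9, Mul(-1, Mul(2, B))) = Add(9, Mul(-2, B)))
Function('w')(M) = Add(-3, M) (Function('w')(M) = Add(-5, Add(M, 2)) = Add(-5, Add(2, M)) = Add(-3, M))
Function('g')(b, T) = -12 (Function('g')(b, T) = Mul(3, Add(-1, -3)) = Mul(3, -4) = -12)
Add(144, Mul(Add(Mul(Mul(18, 1), Pow(-10, -1)), Mul(Function('x')(6), Pow(Function('g')(2, 0), -1))), Function('w')(Function('J')(3)))) = Add(144, Mul(Add(Mul(Mul(18, 1), Pow(-10, -1)), Mul(Add(9, Mul(-2, 6)), Pow(-12, -1))), Add(-3, Rational(-5, 7)))) = Add(144, Mul(Add(Mul(18, Rational(-1, 10)), Mul(Add(9, -12), Rational(-1, 12))), Rational(-26, 7))) = Add(144, Mul(Add(Rational(-9, 5), Mul(-3, Rational(-1, 12))), Rational(-26, 7))) = Add(144, Mul(Add(Rational(-9, 5), Rational(1, 4)), Rational(-26, 7))) = Add(144, Mul(Rational(-31, 20), Rational(-26, 7))) = Add(144, Rational(403, 70)) = Rational(10483, 70)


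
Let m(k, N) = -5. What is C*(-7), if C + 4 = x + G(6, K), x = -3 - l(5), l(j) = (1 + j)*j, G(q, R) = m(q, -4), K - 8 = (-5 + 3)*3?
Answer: 294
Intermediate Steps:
K = 2 (K = 8 + (-5 + 3)*3 = 8 - 2*3 = 8 - 6 = 2)
G(q, R) = -5
l(j) = j*(1 + j)
x = -33 (x = -3 - 5*(1 + 5) = -3 - 5*6 = -3 - 1*30 = -3 - 30 = -33)
C = -42 (C = -4 + (-33 - 5) = -4 - 38 = -42)
C*(-7) = -42*(-7) = 294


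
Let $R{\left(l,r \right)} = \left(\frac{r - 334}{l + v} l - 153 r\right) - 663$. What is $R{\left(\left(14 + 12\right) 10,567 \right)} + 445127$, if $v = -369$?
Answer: $\frac{38930137}{109} \approx 3.5716 \cdot 10^{5}$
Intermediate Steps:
$R{\left(l,r \right)} = -663 - 153 r + \frac{l \left(-334 + r\right)}{-369 + l}$ ($R{\left(l,r \right)} = \left(\frac{r - 334}{l - 369} l - 153 r\right) - 663 = \left(\frac{-334 + r}{-369 + l} l - 153 r\right) - 663 = \left(\frac{l \left(-334 + r\right)}{-369 + l} - 153 r\right) - 663 = \left(- 153 r + \frac{l \left(-334 + r\right)}{-369 + l}\right) - 663 = -663 - 153 r + \frac{l \left(-334 + r\right)}{-369 + l}$)
$R{\left(\left(14 + 12\right) 10,567 \right)} + 445127 = \frac{244647 - 997 \left(14 + 12\right) 10 + 56457 \cdot 567 - 152 \left(14 + 12\right) 10 \cdot 567}{-369 + \left(14 + 12\right) 10} + 445127 = \frac{244647 - 997 \cdot 26 \cdot 10 + 32011119 - 152 \cdot 26 \cdot 10 \cdot 567}{-369 + 26 \cdot 10} + 445127 = \frac{244647 - 259220 + 32011119 - 39520 \cdot 567}{-369 + 260} + 445127 = \frac{244647 - 259220 + 32011119 - 22407840}{-109} + 445127 = \left(- \frac{1}{109}\right) 9588706 + 445127 = - \frac{9588706}{109} + 445127 = \frac{38930137}{109}$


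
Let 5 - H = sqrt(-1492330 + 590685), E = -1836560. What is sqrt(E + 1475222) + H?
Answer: 5 + I*sqrt(361338) - I*sqrt(901645) ≈ 5.0 - 348.44*I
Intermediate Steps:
H = 5 - I*sqrt(901645) (H = 5 - sqrt(-1492330 + 590685) = 5 - sqrt(-901645) = 5 - I*sqrt(901645) ≈ 5.0 - 949.55*I)
sqrt(E + 1475222) + H = sqrt(-1836560 + 1475222) + (5 - I*sqrt(901645)) = sqrt(-361338) + (5 - I*sqrt(901645)) = I*sqrt(361338) + (5 - I*sqrt(901645)) = 5 + I*sqrt(361338) - I*sqrt(901645)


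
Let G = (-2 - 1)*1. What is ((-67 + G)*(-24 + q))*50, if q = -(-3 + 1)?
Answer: 77000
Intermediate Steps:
q = 2 (q = -1*(-2) = 2)
G = -3 (G = -3*1 = -3)
((-67 + G)*(-24 + q))*50 = ((-67 - 3)*(-24 + 2))*50 = -70*(-22)*50 = 1540*50 = 77000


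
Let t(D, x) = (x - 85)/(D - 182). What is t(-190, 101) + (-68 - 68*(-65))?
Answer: 404732/93 ≈ 4352.0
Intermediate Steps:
t(D, x) = (-85 + x)/(-182 + D)
t(-190, 101) + (-68 - 68*(-65)) = (-85 + 101)/(-182 - 190) + (-68 - 68*(-65)) = 16/(-372) + (-68 + 4420) = -1/372*16 + 4352 = -4/93 + 4352 = 404732/93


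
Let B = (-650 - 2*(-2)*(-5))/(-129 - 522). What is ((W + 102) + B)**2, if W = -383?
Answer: 33219072121/423801 ≈ 78384.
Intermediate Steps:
B = 670/651 (B = (-650 + 4*(-5))/(-651) = (-650 - 20)*(-1/651) = -670*(-1/651) = 670/651 ≈ 1.0292)
((W + 102) + B)**2 = ((-383 + 102) + 670/651)**2 = (-281 + 670/651)**2 = (-182261/651)**2 = 33219072121/423801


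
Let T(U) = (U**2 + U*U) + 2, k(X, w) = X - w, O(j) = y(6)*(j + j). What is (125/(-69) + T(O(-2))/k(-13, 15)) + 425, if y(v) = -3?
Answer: 398795/966 ≈ 412.83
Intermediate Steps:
O(j) = -6*j (O(j) = -3*(j + j) = -6*j)
T(U) = 2 + 2*U**2 (T(U) = (U**2 + U**2) + 2 = 2*U**2 + 2 = 2 + 2*U**2)
(125/(-69) + T(O(-2))/k(-13, 15)) + 425 = (125/(-69) + (2 + 2*(-6*(-2))**2)/(-13 - 1*15)) + 425 = (125*(-1/69) + (2 + 2*12**2)/(-13 - 15)) + 425 = (-125/69 + (2 + 2*144)/(-28)) + 425 = (-125/69 + (2 + 288)*(-1/28)) + 425 = (-125/69 + 290*(-1/28)) + 425 = (-125/69 - 145/14) + 425 = -11755/966 + 425 = 398795/966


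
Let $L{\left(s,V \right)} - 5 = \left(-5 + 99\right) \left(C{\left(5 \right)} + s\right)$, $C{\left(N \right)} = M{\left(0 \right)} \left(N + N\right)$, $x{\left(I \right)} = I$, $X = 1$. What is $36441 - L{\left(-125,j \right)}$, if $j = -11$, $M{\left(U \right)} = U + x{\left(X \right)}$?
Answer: $47246$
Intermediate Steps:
$M{\left(U \right)} = 1 + U$ ($M{\left(U \right)} = U + 1 = 1 + U$)
$C{\left(N \right)} = 2 N$ ($C{\left(N \right)} = \left(1 + 0\right) \left(N + N\right) = 1 \cdot 2 N = 2 N$)
$L{\left(s,V \right)} = 945 + 94 s$ ($L{\left(s,V \right)} = 5 + \left(-5 + 99\right) \left(2 \cdot 5 + s\right) = 5 + 94 \left(10 + s\right) = 5 + \left(940 + 94 s\right) = 945 + 94 s$)
$36441 - L{\left(-125,j \right)} = 36441 - \left(945 + 94 \left(-125\right)\right) = 36441 - \left(945 - 11750\right) = 36441 - -10805 = 36441 + 10805 = 47246$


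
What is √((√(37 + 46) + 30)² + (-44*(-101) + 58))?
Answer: √(5485 + 60*√83) ≈ 77.664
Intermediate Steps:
√((√(37 + 46) + 30)² + (-44*(-101) + 58)) = √((√83 + 30)² + (4444 + 58)) = √((30 + √83)² + 4502) = √(4502 + (30 + √83)²)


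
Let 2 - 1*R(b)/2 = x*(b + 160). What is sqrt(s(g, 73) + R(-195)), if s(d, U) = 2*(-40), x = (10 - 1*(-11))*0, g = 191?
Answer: 2*I*sqrt(19) ≈ 8.7178*I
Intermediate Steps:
x = 0 (x = (10 + 11)*0 = 21*0 = 0)
s(d, U) = -80
R(b) = 4 (R(b) = 4 - 0*(b + 160) = 4 - 0*(160 + b) = 4 - 2*0 = 4 + 0 = 4)
sqrt(s(g, 73) + R(-195)) = sqrt(-80 + 4) = sqrt(-76) = 2*I*sqrt(19)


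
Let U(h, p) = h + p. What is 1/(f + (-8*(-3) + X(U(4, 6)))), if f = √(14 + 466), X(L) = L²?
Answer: 31/3724 - √30/3724 ≈ 0.0068536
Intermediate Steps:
f = 4*√30 (f = √480 = 4*√30 ≈ 21.909)
1/(f + (-8*(-3) + X(U(4, 6)))) = 1/(4*√30 + (-8*(-3) + (4 + 6)²)) = 1/(4*√30 + (24 + 10²)) = 1/(4*√30 + (24 + 100)) = 1/(4*√30 + 124) = 1/(124 + 4*√30)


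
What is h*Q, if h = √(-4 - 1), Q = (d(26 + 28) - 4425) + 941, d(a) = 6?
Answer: -3478*I*√5 ≈ -7777.0*I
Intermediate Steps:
Q = -3478 (Q = (6 - 4425) + 941 = -4419 + 941 = -3478)
h = I*√5 (h = √(-5) = I*√5 ≈ 2.2361*I)
h*Q = (I*√5)*(-3478) = -3478*I*√5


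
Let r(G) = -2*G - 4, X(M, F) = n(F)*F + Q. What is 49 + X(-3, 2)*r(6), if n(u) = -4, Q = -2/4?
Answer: 185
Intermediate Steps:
Q = -½ (Q = -2*¼ = -½ ≈ -0.50000)
X(M, F) = -½ - 4*F (X(M, F) = -4*F - ½ = -½ - 4*F)
r(G) = -4 - 2*G
49 + X(-3, 2)*r(6) = 49 + (-½ - 4*2)*(-4 - 2*6) = 49 + (-½ - 8)*(-4 - 12) = 49 - 17/2*(-16) = 49 + 136 = 185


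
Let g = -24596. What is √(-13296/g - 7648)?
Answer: 2*I*√72287994493/6149 ≈ 87.45*I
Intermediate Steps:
√(-13296/g - 7648) = √(-13296/(-24596) - 7648) = √(-13296*(-1/24596) - 7648) = √(3324/6149 - 7648) = √(-47024228/6149) = 2*I*√72287994493/6149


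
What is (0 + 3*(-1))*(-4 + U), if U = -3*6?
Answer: 66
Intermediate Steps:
U = -18
(0 + 3*(-1))*(-4 + U) = (0 + 3*(-1))*(-4 - 18) = (0 - 3)*(-22) = -3*(-22) = 66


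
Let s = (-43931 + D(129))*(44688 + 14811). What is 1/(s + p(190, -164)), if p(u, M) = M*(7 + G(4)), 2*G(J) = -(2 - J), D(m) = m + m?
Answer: -1/2598501139 ≈ -3.8484e-10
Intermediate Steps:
D(m) = 2*m
s = -2598499827 (s = (-43931 + 2*129)*(44688 + 14811) = (-43931 + 258)*59499 = -43673*59499 = -2598499827)
G(J) = -1 + J/2 (G(J) = (-(2 - J))/2 = (-2 + J)/2 = -1 + J/2)
p(u, M) = 8*M (p(u, M) = M*(7 + (-1 + (½)*4)) = M*(7 + (-1 + 2)) = M*(7 + 1) = M*8 = 8*M)
1/(s + p(190, -164)) = 1/(-2598499827 + 8*(-164)) = 1/(-2598499827 - 1312) = 1/(-2598501139) = -1/2598501139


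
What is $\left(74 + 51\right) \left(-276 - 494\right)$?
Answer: $-96250$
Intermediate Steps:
$\left(74 + 51\right) \left(-276 - 494\right) = 125 \left(-770\right) = -96250$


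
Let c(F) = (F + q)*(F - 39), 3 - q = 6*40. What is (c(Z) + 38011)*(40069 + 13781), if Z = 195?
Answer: 1694067150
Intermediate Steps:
q = -237 (q = 3 - 6*40 = 3 - 1*240 = 3 - 240 = -237)
c(F) = (-237 + F)*(-39 + F) (c(F) = (F - 237)*(F - 39) = (-237 + F)*(-39 + F))
(c(Z) + 38011)*(40069 + 13781) = ((9243 + 195**2 - 276*195) + 38011)*(40069 + 13781) = ((9243 + 38025 - 53820) + 38011)*53850 = (-6552 + 38011)*53850 = 31459*53850 = 1694067150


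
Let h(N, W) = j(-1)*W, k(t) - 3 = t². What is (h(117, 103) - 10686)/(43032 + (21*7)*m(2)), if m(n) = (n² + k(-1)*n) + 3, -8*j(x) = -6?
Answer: -14145/60316 ≈ -0.23451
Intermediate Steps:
j(x) = ¾ (j(x) = -⅛*(-6) = ¾)
k(t) = 3 + t²
m(n) = 3 + n² + 4*n (m(n) = (n² + (3 + (-1)²)*n) + 3 = (n² + (3 + 1)*n) + 3 = (n² + 4*n) + 3 = 3 + n² + 4*n)
h(N, W) = 3*W/4
(h(117, 103) - 10686)/(43032 + (21*7)*m(2)) = ((¾)*103 - 10686)/(43032 + (21*7)*(3 + 2² + 4*2)) = (309/4 - 10686)/(43032 + 147*(3 + 4 + 8)) = -42435/(4*(43032 + 147*15)) = -42435/(4*(43032 + 2205)) = -42435/4/45237 = -42435/4*1/45237 = -14145/60316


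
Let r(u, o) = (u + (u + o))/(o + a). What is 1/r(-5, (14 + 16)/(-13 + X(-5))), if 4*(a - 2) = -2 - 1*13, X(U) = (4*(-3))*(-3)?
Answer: 41/800 ≈ 0.051250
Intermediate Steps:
X(U) = 36 (X(U) = -12*(-3) = 36)
a = -7/4 (a = 2 + (-2 - 1*13)/4 = 2 + (-2 - 13)/4 = 2 + (1/4)*(-15) = 2 - 15/4 = -7/4 ≈ -1.7500)
r(u, o) = (o + 2*u)/(-7/4 + o) (r(u, o) = (u + (u + o))/(o - 7/4) = (u + (o + u))/(-7/4 + o) = (o + 2*u)/(-7/4 + o))
1/r(-5, (14 + 16)/(-13 + X(-5))) = 1/(4*((14 + 16)/(-13 + 36) + 2*(-5))/(-7 + 4*((14 + 16)/(-13 + 36)))) = 1/(4*(30/23 - 10)/(-7 + 4*(30/23))) = 1/(4*(-200/23)/(-7 + 120/23)) = 1/(4*(-200/23)/(-41/23)) = 1/(4*(-23/41)*(-200/23)) = 1/(800/41) = 41/800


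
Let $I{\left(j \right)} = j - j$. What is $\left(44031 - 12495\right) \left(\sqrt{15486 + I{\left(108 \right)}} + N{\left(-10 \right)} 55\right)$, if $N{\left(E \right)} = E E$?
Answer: $173448000 + 31536 \sqrt{15486} \approx 1.7737 \cdot 10^{8}$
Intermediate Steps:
$N{\left(E \right)} = E^{2}$
$I{\left(j \right)} = 0$
$\left(44031 - 12495\right) \left(\sqrt{15486 + I{\left(108 \right)}} + N{\left(-10 \right)} 55\right) = \left(44031 - 12495\right) \left(\sqrt{15486 + 0} + \left(-10\right)^{2} \cdot 55\right) = 31536 \left(\sqrt{15486} + 100 \cdot 55\right) = 31536 \left(\sqrt{15486} + 5500\right) = 31536 \left(5500 + \sqrt{15486}\right) = 173448000 + 31536 \sqrt{15486}$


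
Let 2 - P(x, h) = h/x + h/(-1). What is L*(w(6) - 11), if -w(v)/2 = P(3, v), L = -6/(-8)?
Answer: -69/4 ≈ -17.250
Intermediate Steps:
L = ¾ (L = -6*(-⅛) = ¾ ≈ 0.75000)
P(x, h) = 2 + h - h/x (P(x, h) = 2 - (h/x + h/(-1)) = 2 - (h/x + h*(-1)) = 2 - (h/x - h) = 2 - (-h + h/x) = 2 + (h - h/x) = 2 + h - h/x)
w(v) = -4 - 4*v/3 (w(v) = -2*(2 + v - 1*v/3) = -2*(2 + v - 1*v*⅓) = -2*(2 + v - v/3) = -2*(2 + 2*v/3) = -4 - 4*v/3)
L*(w(6) - 11) = 3*((-4 - 4/3*6) - 11)/4 = 3*((-4 - 8) - 11)/4 = 3*(-12 - 11)/4 = (¾)*(-23) = -69/4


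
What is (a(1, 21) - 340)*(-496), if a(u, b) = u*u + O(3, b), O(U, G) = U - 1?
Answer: 167152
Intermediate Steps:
O(U, G) = -1 + U
a(u, b) = 2 + u² (a(u, b) = u*u + (-1 + 3) = u² + 2 = 2 + u²)
(a(1, 21) - 340)*(-496) = ((2 + 1²) - 340)*(-496) = ((2 + 1) - 340)*(-496) = (3 - 340)*(-496) = -337*(-496) = 167152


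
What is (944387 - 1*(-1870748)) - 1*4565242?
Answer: -1750107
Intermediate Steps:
(944387 - 1*(-1870748)) - 1*4565242 = (944387 + 1870748) - 4565242 = 2815135 - 4565242 = -1750107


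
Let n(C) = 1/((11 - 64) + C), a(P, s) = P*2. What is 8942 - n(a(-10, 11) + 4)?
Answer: 616999/69 ≈ 8942.0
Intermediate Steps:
a(P, s) = 2*P
n(C) = 1/(-53 + C)
8942 - n(a(-10, 11) + 4) = 8942 - 1/(-53 + (2*(-10) + 4)) = 8942 - 1/(-53 + (-20 + 4)) = 8942 - 1/(-53 - 16) = 8942 - 1/(-69) = 8942 - 1*(-1/69) = 8942 + 1/69 = 616999/69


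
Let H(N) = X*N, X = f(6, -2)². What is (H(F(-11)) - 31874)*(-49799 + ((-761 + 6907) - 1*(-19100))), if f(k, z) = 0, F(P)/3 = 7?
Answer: 782602322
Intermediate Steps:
F(P) = 21 (F(P) = 3*7 = 21)
X = 0 (X = 0² = 0)
H(N) = 0 (H(N) = 0*N = 0)
(H(F(-11)) - 31874)*(-49799 + ((-761 + 6907) - 1*(-19100))) = (0 - 31874)*(-49799 + ((-761 + 6907) - 1*(-19100))) = -31874*(-49799 + (6146 + 19100)) = -31874*(-49799 + 25246) = -31874*(-24553) = 782602322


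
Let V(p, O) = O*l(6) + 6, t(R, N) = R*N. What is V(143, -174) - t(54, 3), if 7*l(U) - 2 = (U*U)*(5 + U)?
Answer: -70344/7 ≈ -10049.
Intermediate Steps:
l(U) = 2/7 + U²*(5 + U)/7 (l(U) = 2/7 + ((U*U)*(5 + U))/7 = 2/7 + (U²*(5 + U))/7 = 2/7 + U²*(5 + U)/7)
t(R, N) = N*R
V(p, O) = 6 + 398*O/7 (V(p, O) = O*(2/7 + (⅐)*6³ + (5/7)*6²) + 6 = O*(2/7 + (⅐)*216 + (5/7)*36) + 6 = O*(2/7 + 216/7 + 180/7) + 6 = O*(398/7) + 6 = 398*O/7 + 6 = 6 + 398*O/7)
V(143, -174) - t(54, 3) = (6 + (398/7)*(-174)) - 3*54 = (6 - 69252/7) - 1*162 = -69210/7 - 162 = -70344/7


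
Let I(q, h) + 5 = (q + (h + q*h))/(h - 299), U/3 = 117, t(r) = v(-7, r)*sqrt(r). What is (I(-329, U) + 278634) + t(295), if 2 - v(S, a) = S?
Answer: 14373251/52 + 9*sqrt(295) ≈ 2.7656e+5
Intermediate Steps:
v(S, a) = 2 - S
t(r) = 9*sqrt(r) (t(r) = (2 - 1*(-7))*sqrt(r) = (2 + 7)*sqrt(r) = 9*sqrt(r))
U = 351 (U = 3*117 = 351)
I(q, h) = -5 + (h + q + h*q)/(-299 + h) (I(q, h) = -5 + (q + (h + q*h))/(h - 299) = -5 + (q + (h + h*q))/(-299 + h) = -5 + (h + q + h*q)/(-299 + h))
(I(-329, U) + 278634) + t(295) = ((1495 - 329 - 4*351 + 351*(-329))/(-299 + 351) + 278634) + 9*sqrt(295) = ((1495 - 329 - 1404 - 115479)/52 + 278634) + 9*sqrt(295) = ((1/52)*(-115717) + 278634) + 9*sqrt(295) = (-115717/52 + 278634) + 9*sqrt(295) = 14373251/52 + 9*sqrt(295)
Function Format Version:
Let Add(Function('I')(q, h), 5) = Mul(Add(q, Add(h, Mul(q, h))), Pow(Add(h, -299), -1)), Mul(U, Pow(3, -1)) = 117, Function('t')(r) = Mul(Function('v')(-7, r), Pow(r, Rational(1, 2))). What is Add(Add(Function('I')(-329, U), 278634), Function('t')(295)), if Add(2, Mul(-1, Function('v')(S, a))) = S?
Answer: Add(Rational(14373251, 52), Mul(9, Pow(295, Rational(1, 2)))) ≈ 2.7656e+5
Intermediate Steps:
Function('v')(S, a) = Add(2, Mul(-1, S))
Function('t')(r) = Mul(9, Pow(r, Rational(1, 2))) (Function('t')(r) = Mul(Add(2, Mul(-1, -7)), Pow(r, Rational(1, 2))) = Mul(Add(2, 7), Pow(r, Rational(1, 2))) = Mul(9, Pow(r, Rational(1, 2))))
U = 351 (U = Mul(3, 117) = 351)
Function('I')(q, h) = Add(-5, Mul(Pow(Add(-299, h), -1), Add(h, q, Mul(h, q)))) (Function('I')(q, h) = Add(-5, Mul(Add(q, Add(h, Mul(q, h))), Pow(Add(h, -299), -1))) = Add(-5, Mul(Add(q, Add(h, Mul(h, q))), Pow(Add(-299, h), -1))) = Add(-5, Mul(Add(h, q, Mul(h, q)), Pow(Add(-299, h), -1))) = Add(-5, Mul(Pow(Add(-299, h), -1), Add(h, q, Mul(h, q)))))
Add(Add(Function('I')(-329, U), 278634), Function('t')(295)) = Add(Add(Mul(Pow(Add(-299, 351), -1), Add(1495, -329, Mul(-4, 351), Mul(351, -329))), 278634), Mul(9, Pow(295, Rational(1, 2)))) = Add(Add(Mul(Pow(52, -1), Add(1495, -329, -1404, -115479)), 278634), Mul(9, Pow(295, Rational(1, 2)))) = Add(Add(Mul(Rational(1, 52), -115717), 278634), Mul(9, Pow(295, Rational(1, 2)))) = Add(Add(Rational(-115717, 52), 278634), Mul(9, Pow(295, Rational(1, 2)))) = Add(Rational(14373251, 52), Mul(9, Pow(295, Rational(1, 2))))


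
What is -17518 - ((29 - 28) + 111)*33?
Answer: -21214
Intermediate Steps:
-17518 - ((29 - 28) + 111)*33 = -17518 - (1 + 111)*33 = -17518 - 112*33 = -17518 - 1*3696 = -17518 - 3696 = -21214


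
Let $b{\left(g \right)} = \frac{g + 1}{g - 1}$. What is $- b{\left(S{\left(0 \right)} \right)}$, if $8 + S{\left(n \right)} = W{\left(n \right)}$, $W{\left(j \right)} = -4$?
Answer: $- \frac{11}{13} \approx -0.84615$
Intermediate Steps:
$S{\left(n \right)} = -12$ ($S{\left(n \right)} = -8 - 4 = -12$)
$b{\left(g \right)} = \frac{1 + g}{-1 + g}$
$- b{\left(S{\left(0 \right)} \right)} = - \frac{1 - 12}{-1 - 12} = - \frac{-11}{-13} = - \frac{\left(-1\right) \left(-11\right)}{13} = \left(-1\right) \frac{11}{13} = - \frac{11}{13}$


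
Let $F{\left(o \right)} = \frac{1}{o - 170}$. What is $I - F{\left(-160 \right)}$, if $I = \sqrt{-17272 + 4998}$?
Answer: $\frac{1}{330} + 19 i \sqrt{34} \approx 0.0030303 + 110.79 i$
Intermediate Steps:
$I = 19 i \sqrt{34}$ ($I = \sqrt{-12274} = 19 i \sqrt{34} \approx 110.79 i$)
$F{\left(o \right)} = \frac{1}{-170 + o}$
$I - F{\left(-160 \right)} = 19 i \sqrt{34} - \frac{1}{-170 - 160} = 19 i \sqrt{34} - \frac{1}{-330} = 19 i \sqrt{34} - - \frac{1}{330} = 19 i \sqrt{34} + \frac{1}{330} = \frac{1}{330} + 19 i \sqrt{34}$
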